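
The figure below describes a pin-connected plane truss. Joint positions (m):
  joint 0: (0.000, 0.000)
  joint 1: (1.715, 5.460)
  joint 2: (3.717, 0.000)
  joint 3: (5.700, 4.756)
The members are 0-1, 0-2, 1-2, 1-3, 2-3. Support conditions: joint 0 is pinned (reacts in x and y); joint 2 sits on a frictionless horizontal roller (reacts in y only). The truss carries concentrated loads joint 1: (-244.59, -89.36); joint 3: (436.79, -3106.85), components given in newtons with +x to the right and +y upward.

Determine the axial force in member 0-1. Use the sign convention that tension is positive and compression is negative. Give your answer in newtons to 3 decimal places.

1896.096

N=4 nodes, M=5 members, R=3 reactions → 2N=8, M+R=8
member 0 (0-1): L=5.7230, (cx,cy)=(0.2997,0.9540)
member 1 (0-2): L=3.7170, (cx,cy)=(1.0000,0.0000)
member 2 (1-2): L=5.8155, (cx,cy)=(0.3443,-0.9389)
member 3 (1-3): L=4.0467, (cx,cy)=(0.9848,-0.1740)
member 4 (2-3): L=5.1528, (cx,cy)=(0.3848,0.9230)
solve A·x = −loads:
  F[0-1] = +1896.0955 N (tension)
  F[0-2] = -375.9983 N (compression)
  F[1-2] = -2325.4771 N (compression)
  F[1-3] = +1638.3272 N (tension)
  F[2-3] = -3057.2896 N (compression)
  Rx@0 = -192.2000 N
  Ry@0 = -1808.9579 N
  Ry@2 = +5005.1679 N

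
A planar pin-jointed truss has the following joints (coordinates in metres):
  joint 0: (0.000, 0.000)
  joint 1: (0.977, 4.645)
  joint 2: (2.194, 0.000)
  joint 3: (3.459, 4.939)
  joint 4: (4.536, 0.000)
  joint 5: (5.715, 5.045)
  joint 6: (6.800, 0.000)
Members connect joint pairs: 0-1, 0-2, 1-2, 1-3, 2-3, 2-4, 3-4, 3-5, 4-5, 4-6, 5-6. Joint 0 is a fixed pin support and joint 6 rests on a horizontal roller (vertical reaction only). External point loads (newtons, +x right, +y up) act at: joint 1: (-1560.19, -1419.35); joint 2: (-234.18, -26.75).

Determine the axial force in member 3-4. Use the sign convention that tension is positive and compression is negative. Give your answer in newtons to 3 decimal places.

891.856

N=7 nodes, M=11 members, R=3 reactions → 2N=14, M+R=14
member 0 (0-1): L=4.7466, (cx,cy)=(0.2058,0.9786)
member 1 (0-2): L=2.1940, (cx,cy)=(1.0000,0.0000)
member 2 (1-2): L=4.8018, (cx,cy)=(0.2534,-0.9673)
member 3 (1-3): L=2.4994, (cx,cy)=(0.9931,0.1176)
member 4 (2-3): L=5.0984, (cx,cy)=(0.2481,0.9687)
member 5 (2-4): L=2.3420, (cx,cy)=(1.0000,0.0000)
member 6 (3-4): L=5.0551, (cx,cy)=(0.2131,-0.9770)
member 7 (3-5): L=2.2585, (cx,cy)=(0.9989,0.0469)
member 8 (4-5): L=5.1809, (cx,cy)=(0.2276,0.9738)
member 9 (4-6): L=2.2640, (cx,cy)=(1.0000,0.0000)
member 10 (5-6): L=5.1604, (cx,cy)=(0.2103,-0.9776)
solve A·x = −loads:
  F[0-1] = -2349.5996 N (compression)
  F[0-2] = -1310.7520 N (compression)
  F[1-2] = +1010.1183 N (tension)
  F[1-3] = +826.2966 N (tension)
  F[2-3] = -981.0646 N (compression)
  F[2-4] = -577.1423 N (compression)
  F[3-4] = +891.8556 N (tension)
  F[3-5] = +387.5562 N (tension)
  F[4-5] = -894.8575 N (compression)
  F[4-6] = -183.4907 N (compression)
  F[5-6] = +872.6976 N (tension)
  Rx@0 = +1794.3700 N
  Ry@0 = +2299.2894 N
  Ry@6 = -853.1894 N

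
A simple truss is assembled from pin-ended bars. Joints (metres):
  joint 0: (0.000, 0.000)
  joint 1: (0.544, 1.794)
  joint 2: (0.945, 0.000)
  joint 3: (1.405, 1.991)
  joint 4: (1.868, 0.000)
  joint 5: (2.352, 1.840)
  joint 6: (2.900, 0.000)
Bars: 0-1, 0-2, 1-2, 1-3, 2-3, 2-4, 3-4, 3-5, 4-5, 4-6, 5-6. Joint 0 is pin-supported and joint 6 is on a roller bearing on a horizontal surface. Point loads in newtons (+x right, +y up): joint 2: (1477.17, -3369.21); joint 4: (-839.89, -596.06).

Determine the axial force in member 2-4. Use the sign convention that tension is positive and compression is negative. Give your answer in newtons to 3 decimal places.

N=7 nodes, M=11 members, R=3 reactions → 2N=14, M+R=14
member 0 (0-1): L=1.8747, (cx,cy)=(0.2902,0.9570)
member 1 (0-2): L=0.9450, (cx,cy)=(1.0000,0.0000)
member 2 (1-2): L=1.8383, (cx,cy)=(0.2181,-0.9759)
member 3 (1-3): L=0.8832, (cx,cy)=(0.9748,0.2230)
member 4 (2-3): L=2.0434, (cx,cy)=(0.2251,0.9743)
member 5 (2-4): L=0.9230, (cx,cy)=(1.0000,0.0000)
member 6 (3-4): L=2.0441, (cx,cy)=(0.2265,-0.9740)
member 7 (3-5): L=0.9590, (cx,cy)=(0.9875,-0.1575)
member 8 (4-5): L=1.9026, (cx,cy)=(0.2544,0.9671)
member 9 (4-6): L=1.0320, (cx,cy)=(1.0000,0.0000)
member 10 (5-6): L=1.9199, (cx,cy)=(0.2854,-0.9584)
solve A·x = −loads:
  F[0-1] = -2595.0928 N (compression)
  F[0-2] = +1390.3371 N (tension)
  F[1-2] = +2252.9347 N (tension)
  F[1-3] = -1276.6723 N (compression)
  F[2-3] = +1201.3665 N (tension)
  F[2-4] = +134.1828 N (tension)
  F[3-4] = -778.8358 N (compression)
  F[3-5] = -807.7409 N (compression)
  F[4-5] = +1400.7360 N (tension)
  F[4-6] = +441.3314 N (tension)
  F[5-6] = -1546.1665 N (compression)
  Rx@0 = -637.2800 N
  Ry@0 = +2483.4274 N
  Ry@6 = +1481.8426 N

134.183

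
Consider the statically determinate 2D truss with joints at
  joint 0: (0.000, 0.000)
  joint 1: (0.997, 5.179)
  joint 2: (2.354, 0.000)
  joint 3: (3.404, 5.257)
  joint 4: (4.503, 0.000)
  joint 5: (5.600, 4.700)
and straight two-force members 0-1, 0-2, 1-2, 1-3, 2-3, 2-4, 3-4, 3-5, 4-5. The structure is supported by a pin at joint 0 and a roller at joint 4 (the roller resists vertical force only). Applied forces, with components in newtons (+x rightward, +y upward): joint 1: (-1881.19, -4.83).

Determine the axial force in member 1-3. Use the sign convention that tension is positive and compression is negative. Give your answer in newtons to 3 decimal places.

N=6 nodes, M=9 members, R=3 reactions → 2N=12, M+R=12
member 0 (0-1): L=5.2741, (cx,cy)=(0.1890,0.9820)
member 1 (0-2): L=2.3540, (cx,cy)=(1.0000,0.0000)
member 2 (1-2): L=5.3538, (cx,cy)=(0.2535,-0.9673)
member 3 (1-3): L=2.4083, (cx,cy)=(0.9995,0.0324)
member 4 (2-3): L=5.3608, (cx,cy)=(0.1959,0.9806)
member 5 (2-4): L=2.1490, (cx,cy)=(1.0000,0.0000)
member 6 (3-4): L=5.3706, (cx,cy)=(0.2046,-0.9788)
member 7 (3-5): L=2.2655, (cx,cy)=(0.9693,-0.2459)
member 8 (4-5): L=4.8263, (cx,cy)=(0.2273,0.9738)
solve A·x = −loads:
  F[0-1] = -2207.1540 N (compression)
  F[0-2] = -1463.9556 N (compression)
  F[1-2] = +2265.3371 N (tension)
  F[1-3] = +890.2426 N (tension)
  F[2-3] = -2234.6456 N (compression)
  F[2-4] = -452.0866 N (compression)
  F[3-4] = +2209.2789 N (tension)
  F[3-5] = -0.0000 N (compression)
  F[4-5] = +0.0000 N (tension)
  Rx@0 = +1881.1900 N
  Ry@0 = +2167.3589 N
  Ry@4 = -2162.5289 N

890.243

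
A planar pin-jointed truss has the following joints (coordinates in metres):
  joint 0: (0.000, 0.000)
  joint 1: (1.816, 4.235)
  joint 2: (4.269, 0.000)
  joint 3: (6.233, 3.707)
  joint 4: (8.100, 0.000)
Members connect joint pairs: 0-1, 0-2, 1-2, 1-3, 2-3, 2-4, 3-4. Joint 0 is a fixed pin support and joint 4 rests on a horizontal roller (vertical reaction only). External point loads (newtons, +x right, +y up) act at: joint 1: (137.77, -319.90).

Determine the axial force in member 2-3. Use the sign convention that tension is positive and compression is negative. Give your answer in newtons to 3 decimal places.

143.781

N=5 nodes, M=7 members, R=3 reactions → 2N=10, M+R=10
member 0 (0-1): L=4.6079, (cx,cy)=(0.3941,0.9191)
member 1 (0-2): L=4.2690, (cx,cy)=(1.0000,0.0000)
member 2 (1-2): L=4.8941, (cx,cy)=(0.5012,-0.8653)
member 3 (1-3): L=4.4484, (cx,cy)=(0.9929,-0.1187)
member 4 (2-3): L=4.1951, (cx,cy)=(0.4682,0.8836)
member 5 (2-4): L=3.8310, (cx,cy)=(1.0000,0.0000)
member 6 (3-4): L=4.1506, (cx,cy)=(0.4498,-0.8931)
solve A·x = −loads:
  F[0-1] = -191.6593 N (compression)
  F[0-2] = +213.3034 N (tension)
  F[1-2] = -146.8253 N (compression)
  F[1-3] = -140.7073 N (compression)
  F[2-3] = +143.7814 N (tension)
  F[2-4] = +72.3997 N (tension)
  F[3-4] = -160.9549 N (compression)
  Rx@0 = -137.7700 N
  Ry@0 = +176.1476 N
  Ry@4 = +143.7524 N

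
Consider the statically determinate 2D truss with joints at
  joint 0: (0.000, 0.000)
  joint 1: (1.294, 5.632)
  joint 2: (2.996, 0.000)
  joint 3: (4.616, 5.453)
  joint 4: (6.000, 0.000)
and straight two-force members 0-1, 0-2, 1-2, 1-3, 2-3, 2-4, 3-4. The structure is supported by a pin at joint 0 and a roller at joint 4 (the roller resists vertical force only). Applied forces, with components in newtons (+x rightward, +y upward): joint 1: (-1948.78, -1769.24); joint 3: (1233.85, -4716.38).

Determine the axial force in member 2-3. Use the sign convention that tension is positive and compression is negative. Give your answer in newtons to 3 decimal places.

N=5 nodes, M=7 members, R=3 reactions → 2N=10, M+R=10
member 0 (0-1): L=5.7787, (cx,cy)=(0.2239,0.9746)
member 1 (0-2): L=2.9960, (cx,cy)=(1.0000,0.0000)
member 2 (1-2): L=5.8836, (cx,cy)=(0.2893,-0.9572)
member 3 (1-3): L=3.3268, (cx,cy)=(0.9986,-0.0538)
member 4 (2-3): L=5.6886, (cx,cy)=(0.2848,0.9586)
member 5 (2-4): L=3.0040, (cx,cy)=(1.0000,0.0000)
member 6 (3-4): L=5.6259, (cx,cy)=(0.2460,-0.9693)
solve A·x = −loads:
  F[0-1] = -3266.4220 N (compression)
  F[0-2] = +16.5008 N (tension)
  F[1-2] = +1432.2008 N (tension)
  F[1-3] = +804.2058 N (tension)
  F[2-3] = -1430.1869 N (compression)
  F[2-4] = +838.1014 N (tension)
  F[3-4] = -3406.8411 N (compression)
  Rx@0 = +714.9300 N
  Ry@0 = +3183.4764 N
  Ry@4 = +3302.1436 N

-1430.187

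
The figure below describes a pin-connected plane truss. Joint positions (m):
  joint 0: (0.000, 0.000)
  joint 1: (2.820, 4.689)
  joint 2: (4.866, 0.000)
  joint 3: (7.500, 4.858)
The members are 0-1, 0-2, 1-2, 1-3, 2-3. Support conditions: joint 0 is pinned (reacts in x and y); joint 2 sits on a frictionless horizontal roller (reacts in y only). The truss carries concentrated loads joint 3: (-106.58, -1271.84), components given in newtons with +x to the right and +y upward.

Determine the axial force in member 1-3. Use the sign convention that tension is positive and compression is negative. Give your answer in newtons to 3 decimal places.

N=4 nodes, M=5 members, R=3 reactions → 2N=8, M+R=8
member 0 (0-1): L=5.4717, (cx,cy)=(0.5154,0.8570)
member 1 (0-2): L=4.8660, (cx,cy)=(1.0000,0.0000)
member 2 (1-2): L=5.1159, (cx,cy)=(0.3999,-0.9165)
member 3 (1-3): L=4.6831, (cx,cy)=(0.9993,0.0361)
member 4 (2-3): L=5.5261, (cx,cy)=(0.4766,0.8791)
solve A·x = −loads:
  F[0-1] = +679.2043 N (tension)
  F[0-2] = -456.6300 N (compression)
  F[1-2] = -611.6189 N (compression)
  F[1-3] = +595.0402 N (tension)
  F[2-3] = -1471.1856 N (compression)
  Rx@0 = +106.5800 N
  Ry@0 = -582.0512 N
  Ry@2 = +1853.8912 N

595.040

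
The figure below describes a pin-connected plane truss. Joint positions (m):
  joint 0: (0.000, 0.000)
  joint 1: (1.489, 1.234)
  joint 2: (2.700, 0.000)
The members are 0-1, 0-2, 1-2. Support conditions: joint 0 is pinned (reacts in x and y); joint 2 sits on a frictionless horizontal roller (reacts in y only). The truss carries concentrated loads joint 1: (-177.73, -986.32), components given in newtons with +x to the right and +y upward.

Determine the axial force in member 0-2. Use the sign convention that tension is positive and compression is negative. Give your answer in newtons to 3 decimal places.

N=3 nodes, M=3 members, R=3 reactions → 2N=6, M+R=6
member 0 (0-1): L=1.9339, (cx,cy)=(0.7700,0.6381)
member 1 (0-2): L=2.7000, (cx,cy)=(1.0000,0.0000)
member 2 (1-2): L=1.7290, (cx,cy)=(0.7004,-0.7137)
solve A·x = −loads:
  F[0-1] = -820.5841 N (compression)
  F[0-2] = +454.0838 N (tension)
  F[1-2] = -648.2984 N (compression)
  Rx@0 = +177.7300 N
  Ry@0 = +523.6120 N
  Ry@2 = +462.7080 N

454.084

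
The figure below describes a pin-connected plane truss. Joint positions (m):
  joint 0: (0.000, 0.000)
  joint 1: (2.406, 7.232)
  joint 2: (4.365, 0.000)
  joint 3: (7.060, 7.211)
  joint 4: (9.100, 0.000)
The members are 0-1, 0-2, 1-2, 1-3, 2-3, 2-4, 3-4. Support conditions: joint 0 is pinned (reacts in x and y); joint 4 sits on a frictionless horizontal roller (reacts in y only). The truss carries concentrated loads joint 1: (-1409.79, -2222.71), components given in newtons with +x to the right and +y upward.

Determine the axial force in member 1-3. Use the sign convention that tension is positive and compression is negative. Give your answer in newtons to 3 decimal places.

N=5 nodes, M=7 members, R=3 reactions → 2N=10, M+R=10
member 0 (0-1): L=7.6217, (cx,cy)=(0.3157,0.9489)
member 1 (0-2): L=4.3650, (cx,cy)=(1.0000,0.0000)
member 2 (1-2): L=7.4926, (cx,cy)=(0.2615,-0.9652)
member 3 (1-3): L=4.6540, (cx,cy)=(1.0000,-0.0045)
member 4 (2-3): L=7.6982, (cx,cy)=(0.3501,0.9367)
member 5 (2-4): L=4.7350, (cx,cy)=(1.0000,0.0000)
member 6 (3-4): L=7.4940, (cx,cy)=(0.2722,-0.9622)
solve A·x = −loads:
  F[0-1] = -2903.9175 N (compression)
  F[0-2] = -493.0910 N (compression)
  F[1-2] = +550.2869 N (tension)
  F[1-3] = +349.2183 N (tension)
  F[2-3] = -567.0277 N (compression)
  F[2-4] = -150.7074 N (compression)
  F[3-4] = +553.6284 N (tension)
  Rx@0 = +1409.7900 N
  Ry@0 = +2755.4310 N
  Ry@4 = -532.7210 N

349.218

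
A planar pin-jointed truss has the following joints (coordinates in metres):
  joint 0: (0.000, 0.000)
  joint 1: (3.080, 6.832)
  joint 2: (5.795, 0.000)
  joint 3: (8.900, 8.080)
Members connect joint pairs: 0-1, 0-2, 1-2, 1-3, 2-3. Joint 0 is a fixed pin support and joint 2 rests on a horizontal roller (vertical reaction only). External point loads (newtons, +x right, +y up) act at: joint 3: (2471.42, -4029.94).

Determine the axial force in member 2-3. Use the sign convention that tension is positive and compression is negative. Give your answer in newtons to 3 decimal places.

-5323.677

N=4 nodes, M=5 members, R=3 reactions → 2N=8, M+R=8
member 0 (0-1): L=7.4942, (cx,cy)=(0.4110,0.9116)
member 1 (0-2): L=5.7950, (cx,cy)=(1.0000,0.0000)
member 2 (1-2): L=7.3517, (cx,cy)=(0.3693,-0.9293)
member 3 (1-3): L=5.9523, (cx,cy)=(0.9778,0.2097)
member 4 (2-3): L=8.6561, (cx,cy)=(0.3587,0.9334)
solve A·x = −loads:
  F[0-1] = +6148.4502 N (tension)
  F[0-2] = -55.5069 N (compression)
  F[1-2] = -5020.6519 N (compression)
  F[1-3] = +4480.6582 N (tension)
  F[2-3] = -5323.6770 N (compression)
  Rx@0 = -2471.4200 N
  Ry@0 = -5605.1833 N
  Ry@2 = +9635.1233 N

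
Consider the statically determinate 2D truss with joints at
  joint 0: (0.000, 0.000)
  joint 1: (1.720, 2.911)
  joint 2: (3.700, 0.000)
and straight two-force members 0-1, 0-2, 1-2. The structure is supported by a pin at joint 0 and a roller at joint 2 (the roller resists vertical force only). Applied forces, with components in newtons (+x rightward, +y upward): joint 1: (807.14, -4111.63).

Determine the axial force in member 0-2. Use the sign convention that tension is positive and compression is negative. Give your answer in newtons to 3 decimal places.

1731.990

N=3 nodes, M=3 members, R=3 reactions → 2N=6, M+R=6
member 0 (0-1): L=3.3812, (cx,cy)=(0.5087,0.8609)
member 1 (0-2): L=3.7000, (cx,cy)=(1.0000,0.0000)
member 2 (1-2): L=3.5206, (cx,cy)=(0.5624,-0.8269)
solve A·x = −loads:
  F[0-1] = -1818.0677 N (compression)
  F[0-2] = +1731.9900 N (tension)
  F[1-2] = -3079.5805 N (compression)
  Rx@0 = -807.1400 N
  Ry@0 = +1565.2548 N
  Ry@2 = +2546.3752 N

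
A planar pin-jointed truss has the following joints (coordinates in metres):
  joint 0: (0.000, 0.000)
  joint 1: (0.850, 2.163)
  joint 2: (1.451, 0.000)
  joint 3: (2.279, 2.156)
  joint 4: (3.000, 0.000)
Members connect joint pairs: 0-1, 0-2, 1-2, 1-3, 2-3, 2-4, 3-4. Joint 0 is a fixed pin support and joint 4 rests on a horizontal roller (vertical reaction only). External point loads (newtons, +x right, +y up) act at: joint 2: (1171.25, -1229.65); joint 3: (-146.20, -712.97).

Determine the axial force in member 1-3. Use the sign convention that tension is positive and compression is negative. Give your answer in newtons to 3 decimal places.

-612.185

N=5 nodes, M=7 members, R=3 reactions → 2N=10, M+R=10
member 0 (0-1): L=2.3240, (cx,cy)=(0.3657,0.9307)
member 1 (0-2): L=1.4510, (cx,cy)=(1.0000,0.0000)
member 2 (1-2): L=2.2449, (cx,cy)=(0.2677,-0.9635)
member 3 (1-3): L=1.4290, (cx,cy)=(1.0000,-0.0049)
member 4 (2-3): L=2.3095, (cx,cy)=(0.3585,0.9335)
member 5 (2-4): L=1.5490, (cx,cy)=(1.0000,0.0000)
member 6 (3-4): L=2.2734, (cx,cy)=(0.3172,-0.9484)
solve A·x = −loads:
  F[0-1] = -979.1708 N (compression)
  F[0-2] = +1383.1774 N (tension)
  F[1-2] = +948.9660 N (tension)
  F[1-3] = -612.1850 N (compression)
  F[2-3] = +337.7764 N (tension)
  F[2-4] = +344.8798 N (tension)
  F[3-4] = -1087.4298 N (compression)
  Rx@0 = -1025.0500 N
  Ry@0 = +911.3288 N
  Ry@4 = +1031.2912 N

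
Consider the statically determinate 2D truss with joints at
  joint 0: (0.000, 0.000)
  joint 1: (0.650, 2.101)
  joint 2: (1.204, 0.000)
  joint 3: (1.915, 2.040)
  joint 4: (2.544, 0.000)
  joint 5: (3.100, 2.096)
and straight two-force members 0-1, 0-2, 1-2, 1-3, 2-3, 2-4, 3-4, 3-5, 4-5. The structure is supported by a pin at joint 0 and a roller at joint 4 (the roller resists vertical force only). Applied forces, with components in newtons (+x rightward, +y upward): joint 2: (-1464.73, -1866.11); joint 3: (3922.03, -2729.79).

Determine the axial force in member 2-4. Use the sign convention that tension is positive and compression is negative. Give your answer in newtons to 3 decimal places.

N=6 nodes, M=9 members, R=3 reactions → 2N=12, M+R=12
member 0 (0-1): L=2.1993, (cx,cy)=(0.2956,0.9553)
member 1 (0-2): L=1.2040, (cx,cy)=(1.0000,0.0000)
member 2 (1-2): L=2.1728, (cx,cy)=(0.2550,-0.9669)
member 3 (1-3): L=1.2665, (cx,cy)=(0.9988,-0.0482)
member 4 (2-3): L=2.1604, (cx,cy)=(0.3291,0.9443)
member 5 (2-4): L=1.3400, (cx,cy)=(1.0000,0.0000)
member 6 (3-4): L=2.1348, (cx,cy)=(0.2946,-0.9556)
member 7 (3-5): L=1.1863, (cx,cy)=(0.9989,0.0472)
member 8 (4-5): L=2.1685, (cx,cy)=(0.2564,0.9666)
solve A·x = −loads:
  F[0-1] = +1556.6969 N (tension)
  F[0-2] = +1997.2100 N (tension)
  F[1-2] = -1581.0317 N (compression)
  F[1-3] = +864.2071 N (tension)
  F[2-3] = +3595.1725 N (tension)
  F[2-4] = +1875.6078 N (tension)
  F[3-4] = -6365.6447 N (compression)
  F[3-5] = -0.0000 N (compression)
  F[4-5] = +0.0000 N (tension)
  Rx@0 = -2457.3000 N
  Ry@0 = -1487.1525 N
  Ry@4 = +6083.0525 N

1875.608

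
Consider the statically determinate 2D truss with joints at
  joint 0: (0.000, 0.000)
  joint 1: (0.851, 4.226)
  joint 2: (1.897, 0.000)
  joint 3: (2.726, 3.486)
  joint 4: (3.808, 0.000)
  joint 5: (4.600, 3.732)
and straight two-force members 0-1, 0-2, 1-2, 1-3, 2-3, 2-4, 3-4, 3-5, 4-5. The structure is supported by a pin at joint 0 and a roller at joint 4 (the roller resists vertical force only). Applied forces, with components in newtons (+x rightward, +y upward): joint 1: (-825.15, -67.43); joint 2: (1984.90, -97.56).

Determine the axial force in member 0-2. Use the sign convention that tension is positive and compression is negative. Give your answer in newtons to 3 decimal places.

N=6 nodes, M=9 members, R=3 reactions → 2N=12, M+R=12
member 0 (0-1): L=4.3108, (cx,cy)=(0.1974,0.9803)
member 1 (0-2): L=1.8970, (cx,cy)=(1.0000,0.0000)
member 2 (1-2): L=4.3535, (cx,cy)=(0.2403,-0.9707)
member 3 (1-3): L=2.0157, (cx,cy)=(0.9302,-0.3671)
member 4 (2-3): L=3.5832, (cx,cy)=(0.2314,0.9729)
member 5 (2-4): L=1.9110, (cx,cy)=(1.0000,0.0000)
member 6 (3-4): L=3.6501, (cx,cy)=(0.2964,-0.9551)
member 7 (3-5): L=1.8901, (cx,cy)=(0.9915,0.1302)
member 8 (4-5): L=3.8151, (cx,cy)=(0.2076,0.9782)
solve A·x = −loads:
  F[0-1] = -1037.4622 N (compression)
  F[0-2] = +1364.5551 N (tension)
  F[1-2] = +804.6587 N (tension)
  F[1-3] = +459.0668 N (tension)
  F[2-3] = -702.5900 N (compression)
  F[2-4] = -264.4649 N (compression)
  F[3-4] = +892.1554 N (tension)
  F[3-5] = -0.0000 N (tension)
  F[4-5] = -0.0000 N (tension)
  Rx@0 = -1159.7500 N
  Ry@0 = +1017.0461 N
  Ry@4 = -852.0561 N

1364.555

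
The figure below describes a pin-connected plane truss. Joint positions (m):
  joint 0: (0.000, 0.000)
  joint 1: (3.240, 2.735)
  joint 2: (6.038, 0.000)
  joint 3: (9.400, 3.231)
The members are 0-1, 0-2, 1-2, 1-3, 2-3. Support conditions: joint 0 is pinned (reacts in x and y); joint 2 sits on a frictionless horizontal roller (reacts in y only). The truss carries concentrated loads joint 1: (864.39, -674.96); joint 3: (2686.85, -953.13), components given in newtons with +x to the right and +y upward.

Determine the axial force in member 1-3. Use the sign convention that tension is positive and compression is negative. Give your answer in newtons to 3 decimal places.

4028.014

N=4 nodes, M=5 members, R=3 reactions → 2N=8, M+R=8
member 0 (0-1): L=4.2400, (cx,cy)=(0.7641,0.6450)
member 1 (0-2): L=6.0380, (cx,cy)=(1.0000,0.0000)
member 2 (1-2): L=3.9127, (cx,cy)=(0.7151,-0.6990)
member 3 (1-3): L=6.1799, (cx,cy)=(0.9968,0.0803)
member 4 (2-3): L=4.6629, (cx,cy)=(0.7210,0.6929)
solve A·x = −loads:
  F[0-1] = +3173.7953 N (tension)
  F[0-2] = +1125.9965 N (tension)
  F[1-2] = -3431.8635 N (compression)
  F[1-3] = +4028.0137 N (tension)
  F[2-3] = -1842.0843 N (compression)
  Rx@0 = -3551.2400 N
  Ry@0 = -2047.2348 N
  Ry@2 = +3675.3248 N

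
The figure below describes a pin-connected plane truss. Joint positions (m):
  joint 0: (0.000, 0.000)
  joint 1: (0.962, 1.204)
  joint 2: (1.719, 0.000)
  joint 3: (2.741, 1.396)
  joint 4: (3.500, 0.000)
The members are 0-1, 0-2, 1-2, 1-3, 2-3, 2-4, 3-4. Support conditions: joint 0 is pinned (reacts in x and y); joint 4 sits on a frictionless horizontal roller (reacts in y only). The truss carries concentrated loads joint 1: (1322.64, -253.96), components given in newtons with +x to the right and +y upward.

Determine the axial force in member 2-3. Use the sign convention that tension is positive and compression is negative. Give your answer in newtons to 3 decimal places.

747.629

N=5 nodes, M=7 members, R=3 reactions → 2N=10, M+R=10
member 0 (0-1): L=1.5411, (cx,cy)=(0.6242,0.7812)
member 1 (0-2): L=1.7190, (cx,cy)=(1.0000,0.0000)
member 2 (1-2): L=1.4222, (cx,cy)=(0.5323,-0.8466)
member 3 (1-3): L=1.7893, (cx,cy)=(0.9942,0.1073)
member 4 (2-3): L=1.7301, (cx,cy)=(0.5907,0.8069)
member 5 (2-4): L=1.7810, (cx,cy)=(1.0000,0.0000)
member 6 (3-4): L=1.5890, (cx,cy)=(0.4777,-0.8785)
solve A·x = −loads:
  F[0-1] = +346.6642 N (tension)
  F[0-2] = +1106.2452 N (tension)
  F[1-2] = -712.5771 N (compression)
  F[1-3] = -731.1817 N (compression)
  F[2-3] = +747.6289 N (tension)
  F[2-4] = +285.3268 N (tension)
  F[3-4] = -597.3415 N (compression)
  Rx@0 = -1322.6400 N
  Ry@0 = -270.8309 N
  Ry@4 = +524.7909 N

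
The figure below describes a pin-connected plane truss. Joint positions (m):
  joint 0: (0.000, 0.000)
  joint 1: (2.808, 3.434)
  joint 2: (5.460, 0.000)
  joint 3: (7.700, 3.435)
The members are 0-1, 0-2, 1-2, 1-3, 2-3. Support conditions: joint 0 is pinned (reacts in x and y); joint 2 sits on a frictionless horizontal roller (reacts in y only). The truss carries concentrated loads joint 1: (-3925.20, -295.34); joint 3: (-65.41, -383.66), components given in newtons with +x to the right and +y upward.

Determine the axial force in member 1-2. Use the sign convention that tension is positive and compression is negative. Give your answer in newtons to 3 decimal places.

N=4 nodes, M=5 members, R=3 reactions → 2N=8, M+R=8
member 0 (0-1): L=4.4359, (cx,cy)=(0.6330,0.7741)
member 1 (0-2): L=5.4600, (cx,cy)=(1.0000,0.0000)
member 2 (1-2): L=4.3388, (cx,cy)=(0.6112,-0.7915)
member 3 (1-3): L=4.8920, (cx,cy)=(1.0000,0.0002)
member 4 (2-3): L=4.1008, (cx,cy)=(0.5462,0.8376)
solve A·x = −loads:
  F[0-1] = -3224.1136 N (compression)
  F[0-2] = -1949.6919 N (compression)
  F[1-2] = +2780.4492 N (tension)
  F[1-3] = +184.8034 N (tension)
  F[2-3] = -458.0728 N (compression)
  Rx@0 = +3990.6100 N
  Ry@0 = +2495.9091 N
  Ry@2 = -1816.9091 N

2780.449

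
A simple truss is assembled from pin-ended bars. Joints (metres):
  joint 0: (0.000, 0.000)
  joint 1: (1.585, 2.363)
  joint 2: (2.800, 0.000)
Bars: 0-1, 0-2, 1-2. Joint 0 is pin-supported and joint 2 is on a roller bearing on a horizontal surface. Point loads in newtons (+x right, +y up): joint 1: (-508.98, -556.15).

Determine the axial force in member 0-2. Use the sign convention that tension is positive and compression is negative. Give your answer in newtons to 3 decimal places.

-58.987

N=3 nodes, M=3 members, R=3 reactions → 2N=6, M+R=6
member 0 (0-1): L=2.8453, (cx,cy)=(0.5570,0.8305)
member 1 (0-2): L=2.8000, (cx,cy)=(1.0000,0.0000)
member 2 (1-2): L=2.6571, (cx,cy)=(0.4573,-0.8893)
solve A·x = −loads:
  F[0-1] = -807.8135 N (compression)
  F[0-2] = -58.9875 N (compression)
  F[1-2] = +128.9988 N (tension)
  Rx@0 = +508.9800 N
  Ry@0 = +670.8721 N
  Ry@2 = -114.7221 N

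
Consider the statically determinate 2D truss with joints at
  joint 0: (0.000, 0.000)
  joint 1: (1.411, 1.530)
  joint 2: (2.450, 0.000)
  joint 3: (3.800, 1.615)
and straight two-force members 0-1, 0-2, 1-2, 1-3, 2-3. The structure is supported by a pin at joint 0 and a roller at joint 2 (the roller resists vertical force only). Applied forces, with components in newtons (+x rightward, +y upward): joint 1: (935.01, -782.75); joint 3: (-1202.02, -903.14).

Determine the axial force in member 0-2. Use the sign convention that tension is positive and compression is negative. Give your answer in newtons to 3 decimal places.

N=4 nodes, M=5 members, R=3 reactions → 2N=8, M+R=8
member 0 (0-1): L=2.0813, (cx,cy)=(0.6779,0.7351)
member 1 (0-2): L=2.4500, (cx,cy)=(1.0000,0.0000)
member 2 (1-2): L=1.8494, (cx,cy)=(0.5618,-0.8273)
member 3 (1-3): L=2.3905, (cx,cy)=(0.9994,0.0356)
member 4 (2-3): L=2.1049, (cx,cy)=(0.6414,0.7672)
solve A·x = −loads:
  F[0-1] = -58.1528 N (compression)
  F[0-2] = -227.5858 N (compression)
  F[1-2] = -914.3178 N (compression)
  F[1-3] = -461.0691 N (compression)
  F[2-3] = -1155.7501 N (compression)
  Rx@0 = +267.0100 N
  Ry@0 = +42.7491 N
  Ry@2 = +1643.1409 N

-227.586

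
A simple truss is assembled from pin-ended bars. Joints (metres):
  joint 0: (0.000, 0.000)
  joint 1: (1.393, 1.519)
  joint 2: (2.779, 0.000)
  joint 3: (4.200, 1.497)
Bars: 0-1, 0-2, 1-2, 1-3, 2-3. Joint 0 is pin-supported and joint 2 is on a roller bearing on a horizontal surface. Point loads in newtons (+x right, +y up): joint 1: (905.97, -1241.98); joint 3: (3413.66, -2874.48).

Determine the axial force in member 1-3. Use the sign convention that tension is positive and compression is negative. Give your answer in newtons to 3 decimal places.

N=4 nodes, M=5 members, R=3 reactions → 2N=8, M+R=8
member 0 (0-1): L=2.0610, (cx,cy)=(0.6759,0.7370)
member 1 (0-2): L=2.7790, (cx,cy)=(1.0000,0.0000)
member 2 (1-2): L=2.0563, (cx,cy)=(0.6740,-0.7387)
member 3 (1-3): L=2.8071, (cx,cy)=(1.0000,-0.0078)
member 4 (2-3): L=2.0640, (cx,cy)=(0.6885,0.7253)
solve A·x = −loads:
  F[0-1] = +4320.7910 N (tension)
  F[0-2] = +1399.3006 N (tension)
  F[1-2] = -6056.8627 N (compression)
  F[1-3] = +6097.0366 N (tension)
  F[2-3] = -3897.3983 N (compression)
  Rx@0 = -4319.6300 N
  Ry@0 = -3184.4798 N
  Ry@2 = +7300.9398 N

6097.037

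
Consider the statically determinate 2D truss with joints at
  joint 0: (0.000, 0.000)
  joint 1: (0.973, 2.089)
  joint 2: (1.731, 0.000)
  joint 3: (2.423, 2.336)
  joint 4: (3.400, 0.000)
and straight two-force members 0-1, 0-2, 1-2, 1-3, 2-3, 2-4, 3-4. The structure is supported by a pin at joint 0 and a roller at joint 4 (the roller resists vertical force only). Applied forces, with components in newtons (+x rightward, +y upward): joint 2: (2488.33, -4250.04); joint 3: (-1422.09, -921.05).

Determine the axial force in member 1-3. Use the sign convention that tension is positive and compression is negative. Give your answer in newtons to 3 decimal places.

-2634.546

N=5 nodes, M=7 members, R=3 reactions → 2N=10, M+R=10
member 0 (0-1): L=2.3045, (cx,cy)=(0.4222,0.9065)
member 1 (0-2): L=1.7310, (cx,cy)=(1.0000,0.0000)
member 2 (1-2): L=2.2223, (cx,cy)=(0.3411,-0.9400)
member 3 (1-3): L=1.4709, (cx,cy)=(0.9858,0.1679)
member 4 (2-3): L=2.4363, (cx,cy)=(0.2840,0.9588)
member 5 (2-4): L=1.6690, (cx,cy)=(1.0000,0.0000)
member 6 (3-4): L=2.5321, (cx,cy)=(0.3858,-0.9226)
solve A·x = −loads:
  F[0-1] = -3671.2853 N (compression)
  F[0-2] = +2616.3308 N (tension)
  F[1-2] = +3069.6765 N (tension)
  F[1-3] = -2634.5464 N (compression)
  F[2-3] = +1423.0622 N (tension)
  F[2-4] = +770.8490 N (tension)
  F[3-4] = -1997.8001 N (compression)
  Rx@0 = -1066.2400 N
  Ry@0 = +3327.9955 N
  Ry@4 = +1843.0945 N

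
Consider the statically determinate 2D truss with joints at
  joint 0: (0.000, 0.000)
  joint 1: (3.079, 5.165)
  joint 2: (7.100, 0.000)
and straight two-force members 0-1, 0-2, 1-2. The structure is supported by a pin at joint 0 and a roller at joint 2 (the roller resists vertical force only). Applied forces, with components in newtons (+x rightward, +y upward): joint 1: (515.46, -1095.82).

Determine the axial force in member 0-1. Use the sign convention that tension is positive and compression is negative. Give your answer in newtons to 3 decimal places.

N=3 nodes, M=3 members, R=3 reactions → 2N=6, M+R=6
member 0 (0-1): L=6.0131, (cx,cy)=(0.5120,0.8590)
member 1 (0-2): L=7.1000, (cx,cy)=(1.0000,0.0000)
member 2 (1-2): L=6.5457, (cx,cy)=(0.6143,-0.7891)
solve A·x = −loads:
  F[0-1] = -285.9580 N (compression)
  F[0-2] = +661.8842 N (tension)
  F[1-2] = -1077.4606 N (compression)
  Rx@0 = -515.4600 N
  Ry@0 = +245.6255 N
  Ry@2 = +850.1945 N

-285.958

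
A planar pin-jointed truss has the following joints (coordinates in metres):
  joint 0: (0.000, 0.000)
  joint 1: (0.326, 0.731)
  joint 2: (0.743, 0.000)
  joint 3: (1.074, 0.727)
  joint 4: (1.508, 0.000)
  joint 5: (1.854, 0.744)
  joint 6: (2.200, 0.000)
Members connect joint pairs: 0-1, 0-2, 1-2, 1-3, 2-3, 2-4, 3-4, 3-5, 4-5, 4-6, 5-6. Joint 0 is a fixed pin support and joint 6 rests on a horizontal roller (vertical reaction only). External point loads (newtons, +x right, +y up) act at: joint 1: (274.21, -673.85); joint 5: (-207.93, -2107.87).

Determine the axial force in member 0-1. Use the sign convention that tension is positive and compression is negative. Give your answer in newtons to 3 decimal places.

-968.705

N=7 nodes, M=11 members, R=3 reactions → 2N=14, M+R=14
member 0 (0-1): L=0.8004, (cx,cy)=(0.4073,0.9133)
member 1 (0-2): L=0.7430, (cx,cy)=(1.0000,0.0000)
member 2 (1-2): L=0.8416, (cx,cy)=(0.4955,-0.8686)
member 3 (1-3): L=0.7480, (cx,cy)=(1.0000,-0.0053)
member 4 (2-3): L=0.7988, (cx,cy)=(0.4144,0.9101)
member 5 (2-4): L=0.7650, (cx,cy)=(1.0000,0.0000)
member 6 (3-4): L=0.8467, (cx,cy)=(0.5126,-0.8586)
member 7 (3-5): L=0.7802, (cx,cy)=(0.9998,0.0218)
member 8 (4-5): L=0.8205, (cx,cy)=(0.4217,0.9067)
member 9 (4-6): L=0.6920, (cx,cy)=(1.0000,0.0000)
member 10 (5-6): L=0.8205, (cx,cy)=(0.4217,-0.9067)
solve A·x = −loads:
  F[0-1] = -968.7047 N (compression)
  F[0-2] = +460.8309 N (tension)
  F[1-2] = +247.6331 N (tension)
  F[1-3] = -791.4741 N (compression)
  F[2-3] = -236.3411 N (compression)
  F[2-4] = +681.4652 N (tension)
  F[3-4] = +220.1398 N (tension)
  F[3-5] = -1002.4733 N (compression)
  F[4-5] = -208.4607 N (compression)
  F[4-6] = +882.2099 N (tension)
  F[5-6] = -2092.1106 N (compression)
  Rx@0 = -66.2800 N
  Ry@0 = +884.7138 N
  Ry@6 = +1897.0062 N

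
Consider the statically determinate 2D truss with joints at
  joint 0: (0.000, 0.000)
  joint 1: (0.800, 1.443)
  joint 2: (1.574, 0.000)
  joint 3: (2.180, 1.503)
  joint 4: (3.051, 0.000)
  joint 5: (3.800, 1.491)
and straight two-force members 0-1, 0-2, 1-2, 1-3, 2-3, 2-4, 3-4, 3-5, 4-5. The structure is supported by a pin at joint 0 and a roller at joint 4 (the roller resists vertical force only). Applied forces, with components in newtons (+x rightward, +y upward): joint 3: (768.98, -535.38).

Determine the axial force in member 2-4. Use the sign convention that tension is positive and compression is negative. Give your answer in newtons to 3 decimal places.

441.213

N=6 nodes, M=9 members, R=3 reactions → 2N=12, M+R=12
member 0 (0-1): L=1.6499, (cx,cy)=(0.4849,0.8746)
member 1 (0-2): L=1.5740, (cx,cy)=(1.0000,0.0000)
member 2 (1-2): L=1.6375, (cx,cy)=(0.4727,-0.8812)
member 3 (1-3): L=1.3813, (cx,cy)=(0.9991,0.0434)
member 4 (2-3): L=1.6206, (cx,cy)=(0.3739,0.9275)
member 5 (2-4): L=1.4770, (cx,cy)=(1.0000,0.0000)
member 6 (3-4): L=1.7371, (cx,cy)=(0.5014,-0.8652)
member 7 (3-5): L=1.6200, (cx,cy)=(1.0000,-0.0074)
member 8 (4-5): L=1.6686, (cx,cy)=(0.4489,0.8936)
solve A·x = −loads:
  F[0-1] = +258.3837 N (tension)
  F[0-2] = +643.6973 N (tension)
  F[1-2] = -244.5498 N (compression)
  F[1-3] = +241.1038 N (tension)
  F[2-3] = +232.3633 N (tension)
  F[2-4] = +441.2132 N (tension)
  F[3-4] = -879.9637 N (compression)
  F[3-5] = +0.0000 N (tension)
  F[4-5] = -0.0000 N (compression)
  Rx@0 = -768.9800 N
  Ry@0 = -225.9787 N
  Ry@4 = +761.3587 N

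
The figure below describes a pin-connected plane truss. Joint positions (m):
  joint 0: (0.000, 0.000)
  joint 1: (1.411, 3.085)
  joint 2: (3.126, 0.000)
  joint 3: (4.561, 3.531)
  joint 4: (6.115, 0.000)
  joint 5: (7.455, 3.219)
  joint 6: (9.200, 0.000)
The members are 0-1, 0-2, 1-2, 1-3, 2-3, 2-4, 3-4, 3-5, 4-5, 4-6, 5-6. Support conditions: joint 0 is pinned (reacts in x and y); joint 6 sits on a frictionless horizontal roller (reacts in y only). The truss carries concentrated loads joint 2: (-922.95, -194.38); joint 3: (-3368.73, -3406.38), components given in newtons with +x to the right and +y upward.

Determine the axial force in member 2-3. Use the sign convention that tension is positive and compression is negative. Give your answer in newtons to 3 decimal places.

N=7 nodes, M=11 members, R=3 reactions → 2N=14, M+R=14
member 0 (0-1): L=3.3924, (cx,cy)=(0.4159,0.9094)
member 1 (0-2): L=3.1260, (cx,cy)=(1.0000,0.0000)
member 2 (1-2): L=3.5297, (cx,cy)=(0.4859,-0.8740)
member 3 (1-3): L=3.1814, (cx,cy)=(0.9901,0.1402)
member 4 (2-3): L=3.8115, (cx,cy)=(0.3765,0.9264)
member 5 (2-4): L=2.9890, (cx,cy)=(1.0000,0.0000)
member 6 (3-4): L=3.8578, (cx,cy)=(0.4028,-0.9153)
member 7 (3-5): L=2.9108, (cx,cy)=(0.9942,-0.1072)
member 8 (4-5): L=3.4868, (cx,cy)=(0.3843,0.9232)
member 9 (4-6): L=3.0850, (cx,cy)=(1.0000,0.0000)
member 10 (5-6): L=3.6616, (cx,cy)=(0.4766,-0.8791)
solve A·x = −loads:
  F[0-1] = -3451.6320 N (compression)
  F[0-2] = -2856.0292 N (compression)
  F[1-2] = +3113.6707 N (tension)
  F[1-3] = -2977.9398 N (compression)
  F[2-3] = -2727.7555 N (compression)
  F[2-4] = +606.7928 N (tension)
  F[3-4] = -454.7161 N (compression)
  F[3-5] = -426.0803 N (compression)
  F[4-5] = +450.8135 N (tension)
  F[4-6] = +250.3734 N (tension)
  F[5-6] = -525.3617 N (compression)
  Rx@0 = +4291.6800 N
  Ry@0 = +3138.8964 N
  Ry@6 = +461.8636 N

-2727.755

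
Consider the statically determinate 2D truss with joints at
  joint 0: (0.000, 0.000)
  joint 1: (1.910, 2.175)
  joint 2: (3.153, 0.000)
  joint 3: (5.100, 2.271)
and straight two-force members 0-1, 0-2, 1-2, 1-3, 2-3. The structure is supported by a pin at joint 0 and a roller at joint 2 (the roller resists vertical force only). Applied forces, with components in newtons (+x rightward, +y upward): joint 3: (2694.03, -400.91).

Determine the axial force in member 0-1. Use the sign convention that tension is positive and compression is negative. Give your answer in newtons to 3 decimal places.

2911.883

N=4 nodes, M=5 members, R=3 reactions → 2N=8, M+R=8
member 0 (0-1): L=2.8946, (cx,cy)=(0.6598,0.7514)
member 1 (0-2): L=3.1530, (cx,cy)=(1.0000,0.0000)
member 2 (1-2): L=2.5051, (cx,cy)=(0.4962,-0.8682)
member 3 (1-3): L=3.1914, (cx,cy)=(0.9995,0.0301)
member 4 (2-3): L=2.9914, (cx,cy)=(0.6509,0.7592)
solve A·x = −loads:
  F[0-1] = +2911.8827 N (tension)
  F[0-2] = +772.6279 N (tension)
  F[1-2] = -2412.0021 N (compression)
  F[1-3] = +3119.6057 N (tension)
  F[2-3] = -651.6838 N (compression)
  Rx@0 = -2694.0300 N
  Ry@0 = -2187.9841 N
  Ry@2 = +2588.8941 N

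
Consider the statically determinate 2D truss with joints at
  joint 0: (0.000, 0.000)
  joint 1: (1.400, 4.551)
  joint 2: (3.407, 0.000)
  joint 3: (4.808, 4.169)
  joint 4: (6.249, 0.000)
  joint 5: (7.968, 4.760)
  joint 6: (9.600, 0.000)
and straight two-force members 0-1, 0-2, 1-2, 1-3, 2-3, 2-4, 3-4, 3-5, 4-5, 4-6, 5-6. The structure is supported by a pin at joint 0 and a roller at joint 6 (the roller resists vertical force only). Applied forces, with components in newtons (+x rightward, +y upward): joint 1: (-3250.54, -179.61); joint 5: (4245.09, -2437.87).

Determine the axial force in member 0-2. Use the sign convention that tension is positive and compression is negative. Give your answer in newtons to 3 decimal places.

995.767

N=7 nodes, M=11 members, R=3 reactions → 2N=14, M+R=14
member 0 (0-1): L=4.7615, (cx,cy)=(0.2940,0.9558)
member 1 (0-2): L=3.4070, (cx,cy)=(1.0000,0.0000)
member 2 (1-2): L=4.9739, (cx,cy)=(0.4035,-0.9150)
member 3 (1-3): L=3.4293, (cx,cy)=(0.9938,-0.1114)
member 4 (2-3): L=4.3981, (cx,cy)=(0.3185,0.9479)
member 5 (2-4): L=2.8420, (cx,cy)=(1.0000,0.0000)
member 6 (3-4): L=4.4110, (cx,cy)=(0.3267,-0.9451)
member 7 (3-5): L=3.2148, (cx,cy)=(0.9830,0.1838)
member 8 (4-5): L=5.0609, (cx,cy)=(0.3397,0.9405)
member 9 (4-6): L=3.3510, (cx,cy)=(1.0000,0.0000)
member 10 (5-6): L=5.0320, (cx,cy)=(0.3243,-0.9459)
solve A·x = −loads:
  F[0-1] = -4.1398 N (compression)
  F[0-2] = +995.7672 N (tension)
  F[1-2] = -620.7168 N (compression)
  F[1-3] = +3521.7031 N (tension)
  F[2-3] = +599.1529 N (tension)
  F[2-4] = +554.4461 N (tension)
  F[3-4] = +511.4035 N (tension)
  F[3-5] = +3584.6724 N (tension)
  F[4-5] = -513.8978 N (compression)
  F[4-6] = +896.0651 N (tension)
  F[5-6] = -2762.8674 N (compression)
  Rx@0 = -994.5500 N
  Ry@0 = +3.9568 N
  Ry@6 = +2613.5232 N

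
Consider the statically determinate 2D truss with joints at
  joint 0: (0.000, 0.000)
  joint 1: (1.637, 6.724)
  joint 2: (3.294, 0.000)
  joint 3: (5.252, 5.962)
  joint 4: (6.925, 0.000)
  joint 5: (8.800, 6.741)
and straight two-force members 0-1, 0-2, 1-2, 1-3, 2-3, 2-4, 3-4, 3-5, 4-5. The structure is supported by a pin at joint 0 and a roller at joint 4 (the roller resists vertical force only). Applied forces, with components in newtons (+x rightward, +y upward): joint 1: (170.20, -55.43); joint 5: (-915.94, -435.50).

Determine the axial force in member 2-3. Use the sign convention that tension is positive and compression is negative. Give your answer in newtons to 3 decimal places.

N=6 nodes, M=9 members, R=3 reactions → 2N=12, M+R=12
member 0 (0-1): L=6.9204, (cx,cy)=(0.2365,0.9716)
member 1 (0-2): L=3.2940, (cx,cy)=(1.0000,0.0000)
member 2 (1-2): L=6.9252, (cx,cy)=(0.2393,-0.9710)
member 3 (1-3): L=3.6944, (cx,cy)=(0.9785,-0.2063)
member 4 (2-3): L=6.2753, (cx,cy)=(0.3120,0.9501)
member 5 (2-4): L=3.6310, (cx,cy)=(1.0000,0.0000)
member 6 (3-4): L=6.1923, (cx,cy)=(0.2702,-0.9628)
member 7 (3-5): L=3.6325, (cx,cy)=(0.9767,0.2145)
member 8 (4-5): L=6.9969, (cx,cy)=(0.2680,0.9634)
solve A·x = −loads:
  F[0-1] = -669.7628 N (compression)
  F[0-2] = -587.3096 N (compression)
  F[1-2] = +721.9820 N (tension)
  F[1-3] = -512.3984 N (compression)
  F[2-3] = -737.8462 N (compression)
  F[2-4] = -184.3381 N (compression)
  F[3-4] = +425.2823 N (tension)
  F[3-5] = -866.6659 N (compression)
  F[4-5] = -259.1187 N (compression)
  Rx@0 = +745.7400 N
  Ry@0 = +650.7550 N
  Ry@4 = -159.8250 N

-737.846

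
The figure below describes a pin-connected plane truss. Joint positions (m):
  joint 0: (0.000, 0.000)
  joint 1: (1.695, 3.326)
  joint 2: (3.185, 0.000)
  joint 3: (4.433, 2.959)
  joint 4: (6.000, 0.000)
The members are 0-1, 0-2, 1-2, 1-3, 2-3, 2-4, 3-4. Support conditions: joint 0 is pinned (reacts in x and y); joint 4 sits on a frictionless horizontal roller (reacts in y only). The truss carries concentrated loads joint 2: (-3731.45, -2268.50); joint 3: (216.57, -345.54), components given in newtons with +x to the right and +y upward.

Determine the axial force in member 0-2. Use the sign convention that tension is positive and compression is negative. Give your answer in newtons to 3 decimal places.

N=5 nodes, M=7 members, R=3 reactions → 2N=10, M+R=10
member 0 (0-1): L=3.7330, (cx,cy)=(0.4541,0.8910)
member 1 (0-2): L=3.1850, (cx,cy)=(1.0000,0.0000)
member 2 (1-2): L=3.6445, (cx,cy)=(0.4088,-0.9126)
member 3 (1-3): L=2.7625, (cx,cy)=(0.9911,-0.1329)
member 4 (2-3): L=3.2114, (cx,cy)=(0.3886,0.9214)
member 5 (2-4): L=2.8150, (cx,cy)=(1.0000,0.0000)
member 6 (3-4): L=3.3483, (cx,cy)=(0.4680,-0.8837)
solve A·x = −loads:
  F[0-1] = -1175.9550 N (compression)
  F[0-2] = -2980.9280 N (compression)
  F[1-2] = +1304.8532 N (tension)
  F[1-3] = -1076.9683 N (compression)
  F[2-3] = +1169.6109 N (tension)
  F[2-4] = +829.4652 N (tension)
  F[3-4] = -1772.3709 N (compression)
  Rx@0 = +3514.8800 N
  Ry@0 = +1047.7430 N
  Ry@4 = +1566.2970 N

-2980.928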